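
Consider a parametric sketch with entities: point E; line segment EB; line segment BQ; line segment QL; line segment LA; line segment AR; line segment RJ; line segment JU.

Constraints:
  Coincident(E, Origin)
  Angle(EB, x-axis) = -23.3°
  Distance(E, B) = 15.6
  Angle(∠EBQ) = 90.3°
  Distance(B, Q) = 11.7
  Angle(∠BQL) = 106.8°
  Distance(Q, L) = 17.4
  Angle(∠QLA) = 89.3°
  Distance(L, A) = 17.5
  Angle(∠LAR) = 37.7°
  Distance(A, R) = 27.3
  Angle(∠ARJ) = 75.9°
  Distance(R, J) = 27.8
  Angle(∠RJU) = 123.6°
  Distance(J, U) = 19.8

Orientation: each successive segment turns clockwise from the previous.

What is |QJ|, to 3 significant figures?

30.4

∠LAR = 37.7° gives AR at -59.2° from the x-axis; with |AR| = 27.3, R = (8.54, -21.1). ∠ARJ = 75.9° gives RJ at -163° from the x-axis; with |RJ| = 27.8, J = (-18.1, -29.1). Then |QJ| = |J − Q| = 30.4.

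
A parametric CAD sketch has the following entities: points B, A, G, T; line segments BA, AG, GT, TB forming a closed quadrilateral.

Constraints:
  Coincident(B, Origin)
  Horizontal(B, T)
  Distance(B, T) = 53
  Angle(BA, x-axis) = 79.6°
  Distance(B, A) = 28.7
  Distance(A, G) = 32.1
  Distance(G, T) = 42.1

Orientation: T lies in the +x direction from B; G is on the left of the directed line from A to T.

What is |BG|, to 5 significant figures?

52.359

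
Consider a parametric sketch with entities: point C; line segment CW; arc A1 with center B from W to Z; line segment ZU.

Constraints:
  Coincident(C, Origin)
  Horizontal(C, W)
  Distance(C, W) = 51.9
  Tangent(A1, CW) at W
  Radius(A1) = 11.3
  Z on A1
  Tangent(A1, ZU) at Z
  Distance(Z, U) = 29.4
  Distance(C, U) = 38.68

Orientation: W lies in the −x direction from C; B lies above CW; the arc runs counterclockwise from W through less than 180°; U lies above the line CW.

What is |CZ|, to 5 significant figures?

42.923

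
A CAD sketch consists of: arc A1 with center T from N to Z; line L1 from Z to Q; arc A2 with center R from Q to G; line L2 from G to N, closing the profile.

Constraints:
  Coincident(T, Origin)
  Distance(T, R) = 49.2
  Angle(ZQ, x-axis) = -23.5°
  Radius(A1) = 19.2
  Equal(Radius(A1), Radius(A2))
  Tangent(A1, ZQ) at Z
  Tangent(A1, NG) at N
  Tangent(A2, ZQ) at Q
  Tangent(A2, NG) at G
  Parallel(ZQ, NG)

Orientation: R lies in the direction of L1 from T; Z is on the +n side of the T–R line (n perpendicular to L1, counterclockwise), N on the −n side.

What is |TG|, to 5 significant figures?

52.814

Tangency of A1 to both parallel lines with radius 19.2 puts Z and N at T ± 19.2·n: Z = (7.6560, 17.608), N = (-7.6560, -17.608). Equal radii place Q and G the same way about R: Q = R + 19.2·n = (52.775, -2.0109), G = R − 19.2·n = (37.463, -37.226). Then |TG| = |G − T| = 52.814.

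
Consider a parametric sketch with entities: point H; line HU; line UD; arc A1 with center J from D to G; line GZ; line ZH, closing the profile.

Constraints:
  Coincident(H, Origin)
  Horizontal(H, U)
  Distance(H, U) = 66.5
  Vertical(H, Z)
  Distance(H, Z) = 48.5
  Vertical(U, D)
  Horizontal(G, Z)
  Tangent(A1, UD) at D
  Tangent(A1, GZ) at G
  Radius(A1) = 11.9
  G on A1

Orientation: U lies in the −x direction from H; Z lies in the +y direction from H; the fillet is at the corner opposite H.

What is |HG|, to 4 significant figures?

73.03

H is at the origin; HU is horizontal with |HU| = 66.5 and U on the −x side, so U = (-66.50, 0.000). H and Z share the same x with |HZ| = 48.5 and Z on the +y side, so Z = (0.000, 48.50). The virtual corner opposite H is at (-66.50, 48.50). A1 meets UD tangentially, so JD is at right angles to UD and A1 meets GZ tangentially, so JG is at right angles to GZ, with radius 11.9, so the center J sits 11.9 in from both sides at J = (-54.60, 36.60). That places the tangent points at D = (-66.50, 36.60) on UD and G = (-54.60, 48.50) on GZ. Then |HG| = |G − H| = 73.03.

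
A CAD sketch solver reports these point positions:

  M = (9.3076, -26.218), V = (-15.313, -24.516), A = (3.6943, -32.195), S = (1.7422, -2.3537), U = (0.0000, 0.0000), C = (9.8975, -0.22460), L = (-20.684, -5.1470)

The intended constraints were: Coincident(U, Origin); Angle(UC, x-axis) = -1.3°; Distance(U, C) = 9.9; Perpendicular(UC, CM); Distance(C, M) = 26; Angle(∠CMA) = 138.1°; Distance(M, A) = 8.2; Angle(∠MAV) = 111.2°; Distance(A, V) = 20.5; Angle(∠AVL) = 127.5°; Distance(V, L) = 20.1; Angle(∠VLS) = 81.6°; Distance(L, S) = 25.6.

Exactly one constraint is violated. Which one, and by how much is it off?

Distance(L, S) = 25.6 — off by 3.00.

U = (0.00, 0.00) ✓; UC at -1.300° ✓; |UC| = 9.900 ✓; ∠(UC, CM) = 90.00° ✓; |CM| = 26.00 ✓; ∠CMA = 138.1° ✓; |MA| = 8.200 ✓; ∠MAV = 111.2° ✓; |AV| = 20.50 ✓; ∠AVL = 127.5° ✓; |VL| = 20.10 ✓; ∠VLS = 81.60° ✓; |LS| = 22.60 ✗.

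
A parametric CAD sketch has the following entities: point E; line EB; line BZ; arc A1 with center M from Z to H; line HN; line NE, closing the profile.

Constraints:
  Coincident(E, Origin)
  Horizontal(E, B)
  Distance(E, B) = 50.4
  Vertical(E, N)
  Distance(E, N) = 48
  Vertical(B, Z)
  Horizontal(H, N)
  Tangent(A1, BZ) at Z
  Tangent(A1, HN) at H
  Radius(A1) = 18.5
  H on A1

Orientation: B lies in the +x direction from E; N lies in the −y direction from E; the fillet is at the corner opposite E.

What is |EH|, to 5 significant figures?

57.633

E is at the origin; EB is horizontal with |EB| = 50.4 and B on the +x side, so B = (50.400, 0.0000). E and N share the same x with |EN| = 48.0 and N on the −y side, so N = (0.0000, -48.000). The virtual corner opposite E is at (50.400, -48.000). A1 meets BZ tangentially, so MZ is at right angles to BZ and tangency of A1 to HN means the radius MH is perpendicular to HN, with radius 18.5, so the center M sits 18.5 in from both sides at M = (31.900, -29.500). That places the tangent points at Z = (50.400, -29.500) on BZ and H = (31.900, -48.000) on HN. Then |EH| = |H − E| = 57.633.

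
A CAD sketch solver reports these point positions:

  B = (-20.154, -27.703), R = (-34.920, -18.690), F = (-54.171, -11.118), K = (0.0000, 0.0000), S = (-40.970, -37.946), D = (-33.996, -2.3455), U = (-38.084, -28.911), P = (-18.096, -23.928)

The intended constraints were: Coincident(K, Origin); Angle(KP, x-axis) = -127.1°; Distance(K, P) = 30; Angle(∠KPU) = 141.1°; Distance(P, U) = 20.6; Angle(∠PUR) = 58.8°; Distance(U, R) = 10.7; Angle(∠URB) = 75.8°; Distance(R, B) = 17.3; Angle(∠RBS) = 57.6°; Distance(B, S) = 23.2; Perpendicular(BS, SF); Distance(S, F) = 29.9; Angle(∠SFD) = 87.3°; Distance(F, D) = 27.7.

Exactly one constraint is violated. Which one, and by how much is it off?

Distance(F, D) = 27.7 — off by 5.70.

K = (0.00, 0.00) ✓; KP at -127.1° ✓; |KP| = 30.00 ✓; ∠KPU = 141.1° ✓; |PU| = 20.60 ✓; ∠PUR = 58.80° ✓; |UR| = 10.70 ✓; ∠URB = 75.80° ✓; |RB| = 17.30 ✓; ∠RBS = 57.60° ✓; |BS| = 23.20 ✓; ∠(BS, SF) = 90.00° ✓; |SF| = 29.90 ✓; ∠SFD = 87.30° ✓; |FD| = 22.00 ✗.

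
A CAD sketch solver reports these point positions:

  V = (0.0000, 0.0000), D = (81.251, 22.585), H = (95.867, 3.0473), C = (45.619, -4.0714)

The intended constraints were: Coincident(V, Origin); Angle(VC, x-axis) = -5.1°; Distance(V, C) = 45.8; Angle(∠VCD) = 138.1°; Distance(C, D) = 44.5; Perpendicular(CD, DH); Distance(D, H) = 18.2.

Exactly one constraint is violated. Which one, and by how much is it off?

Distance(D, H) = 18.2 — off by 6.20.

V = (0.00, 0.00) ✓; VC at -5.100° ✓; |VC| = 45.80 ✓; ∠VCD = 138.1° ✓; |CD| = 44.50 ✓; ∠(CD, DH) = 90.00° ✓; |DH| = 24.40 ✗.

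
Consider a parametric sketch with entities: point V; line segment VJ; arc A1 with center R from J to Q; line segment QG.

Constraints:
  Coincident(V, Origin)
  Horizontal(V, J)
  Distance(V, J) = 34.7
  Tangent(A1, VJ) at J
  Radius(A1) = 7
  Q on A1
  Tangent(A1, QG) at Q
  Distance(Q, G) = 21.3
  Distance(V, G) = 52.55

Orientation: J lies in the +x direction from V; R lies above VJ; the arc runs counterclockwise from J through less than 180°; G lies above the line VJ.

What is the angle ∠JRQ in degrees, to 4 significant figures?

80.28°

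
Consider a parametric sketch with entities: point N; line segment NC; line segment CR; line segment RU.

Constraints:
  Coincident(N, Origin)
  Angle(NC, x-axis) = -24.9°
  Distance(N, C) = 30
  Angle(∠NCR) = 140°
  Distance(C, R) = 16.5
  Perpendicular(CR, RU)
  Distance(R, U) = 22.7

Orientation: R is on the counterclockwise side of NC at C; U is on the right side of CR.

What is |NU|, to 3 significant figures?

57.6

N is at the origin; NC runs at -24.9° with length 30.0, so C = 30.0·(cos -24.9°, sin -24.9°) = (27.2, -12.6). ∠NCR = 140.0°, so CR runs at -24.9° + (180° − 140.0°) = 15.1° from the x-axis; with |CR| = 16.5, R = C + 16.5·(cos 15.1°, sin 15.1°) = (43.1, -8.33). The perpendicularity gives RU at right angles to CR; with |RU| = 22.7 on the right of CR, U = R + 22.7·(0.261, -0.965) = (49.1, -30.2). Then |NU| = |U − N| = 57.6.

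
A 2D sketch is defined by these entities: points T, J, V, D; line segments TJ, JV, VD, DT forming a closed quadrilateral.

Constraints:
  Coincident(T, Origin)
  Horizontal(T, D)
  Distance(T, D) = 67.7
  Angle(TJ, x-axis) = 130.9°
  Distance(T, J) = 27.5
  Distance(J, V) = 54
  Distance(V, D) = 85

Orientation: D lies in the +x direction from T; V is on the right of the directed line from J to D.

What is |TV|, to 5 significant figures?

34.444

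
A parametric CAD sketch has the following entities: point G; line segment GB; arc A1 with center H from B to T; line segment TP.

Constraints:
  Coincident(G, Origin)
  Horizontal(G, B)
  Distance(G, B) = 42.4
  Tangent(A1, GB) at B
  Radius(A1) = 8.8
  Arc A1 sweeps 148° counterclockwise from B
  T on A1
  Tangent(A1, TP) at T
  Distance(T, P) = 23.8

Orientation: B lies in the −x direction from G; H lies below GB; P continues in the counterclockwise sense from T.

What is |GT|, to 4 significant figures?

49.79

G is at the origin; G and B share the same y with |GB| = 42.4 and B on the −x side, so B = (-42.40, 0.000). Since A1 is tangent to GB there, HB ⟂ GB, so H = B + (0, -8.8) = (-42.40, -8.800). On A1, B sits at bearing 90° from H; a 148° counterclockwise sweep puts T at bearing 238°, so T = H + 8.8·(cos 238°, sin 238°) = (-47.06, -16.26). Then |GT| = |T − G| = 49.79.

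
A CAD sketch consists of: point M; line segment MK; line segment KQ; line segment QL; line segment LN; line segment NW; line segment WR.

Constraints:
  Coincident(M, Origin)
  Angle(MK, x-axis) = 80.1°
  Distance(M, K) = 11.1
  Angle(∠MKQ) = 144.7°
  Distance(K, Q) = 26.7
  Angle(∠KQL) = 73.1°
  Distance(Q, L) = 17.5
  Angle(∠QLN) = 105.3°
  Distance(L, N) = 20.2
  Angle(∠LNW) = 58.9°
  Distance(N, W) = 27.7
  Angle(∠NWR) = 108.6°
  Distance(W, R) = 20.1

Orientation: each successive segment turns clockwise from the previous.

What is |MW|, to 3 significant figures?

28.8

∠QLN = 105.3° gives LN at -137° from the x-axis; with |LN| = 20.2, N = (14.3, 0.455). ∠LNW = 58.9° gives NW at 102° from the x-axis; with |NW| = 27.7, W = (8.51, 27.5). Then |MW| = |W − M| = 28.8.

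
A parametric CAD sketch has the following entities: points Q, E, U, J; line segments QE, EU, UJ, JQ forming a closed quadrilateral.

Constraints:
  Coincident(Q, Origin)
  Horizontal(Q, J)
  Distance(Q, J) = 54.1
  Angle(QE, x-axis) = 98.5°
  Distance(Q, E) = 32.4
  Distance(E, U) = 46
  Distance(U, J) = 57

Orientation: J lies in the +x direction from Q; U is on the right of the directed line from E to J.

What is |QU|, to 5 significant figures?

13.868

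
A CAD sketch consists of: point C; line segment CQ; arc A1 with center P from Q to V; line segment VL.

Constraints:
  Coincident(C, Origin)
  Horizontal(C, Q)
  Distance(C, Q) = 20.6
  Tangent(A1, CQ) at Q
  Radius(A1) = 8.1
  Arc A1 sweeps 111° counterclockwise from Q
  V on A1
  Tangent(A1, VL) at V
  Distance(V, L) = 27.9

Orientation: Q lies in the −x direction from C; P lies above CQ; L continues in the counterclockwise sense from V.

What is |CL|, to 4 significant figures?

43.63

C is at the origin; CQ is horizontal with |CQ| = 20.6 and Q on the −x side, so Q = (-20.60, 0.000). A1 meets CQ tangentially, so PQ is at right angles to CQ, so P = Q + (0, 8.1) = (-20.60, 8.100). On A1, Q sits at bearing -90° from P; a 111° counterclockwise sweep puts V at bearing 21°, so V = P + 8.1·(cos 21°, sin 21°) = (-13.04, 11.00). A1 meets VL tangentially, so PV is at right angles to VL, so VL runs along (−sin 21°, cos 21°); with |VL| = 27.9, L = (-23.04, 37.05). Then |CL| = |L − C| = 43.63.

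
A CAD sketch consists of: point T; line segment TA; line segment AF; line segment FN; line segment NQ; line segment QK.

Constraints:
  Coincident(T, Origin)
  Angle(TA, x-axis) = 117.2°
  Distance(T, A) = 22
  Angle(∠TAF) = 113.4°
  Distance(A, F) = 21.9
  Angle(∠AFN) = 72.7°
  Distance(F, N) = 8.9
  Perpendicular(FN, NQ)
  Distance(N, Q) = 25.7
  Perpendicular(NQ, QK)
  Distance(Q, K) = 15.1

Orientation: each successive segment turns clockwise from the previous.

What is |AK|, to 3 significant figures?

13.6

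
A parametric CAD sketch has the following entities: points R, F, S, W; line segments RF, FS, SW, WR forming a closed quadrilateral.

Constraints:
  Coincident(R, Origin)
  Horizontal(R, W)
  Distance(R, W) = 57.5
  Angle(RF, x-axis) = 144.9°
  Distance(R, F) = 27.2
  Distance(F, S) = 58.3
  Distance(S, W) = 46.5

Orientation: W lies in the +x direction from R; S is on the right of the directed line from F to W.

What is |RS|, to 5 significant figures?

31.888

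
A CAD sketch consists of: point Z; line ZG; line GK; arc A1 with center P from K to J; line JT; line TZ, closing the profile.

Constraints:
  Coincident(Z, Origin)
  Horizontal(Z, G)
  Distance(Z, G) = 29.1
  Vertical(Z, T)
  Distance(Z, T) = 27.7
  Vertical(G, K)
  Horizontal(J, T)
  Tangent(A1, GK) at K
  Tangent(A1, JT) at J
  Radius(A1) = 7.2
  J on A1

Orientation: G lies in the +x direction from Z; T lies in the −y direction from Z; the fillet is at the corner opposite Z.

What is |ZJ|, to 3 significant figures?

35.3

Z is at the origin; ZG is horizontal with |ZG| = 29.1 and G on the +x side, so G = (29.1, 0.00). ZT is vertical with |ZT| = 27.7 and T on the −y side, so T = (0.00, -27.7). The virtual corner opposite Z is at (29.1, -27.7). Tangency of A1 to GK means the radius PK is perpendicular to GK and tangency of A1 to JT means the radius PJ is perpendicular to JT, with radius 7.2, so the center P sits 7.2 in from both sides at P = (21.9, -20.5). That places the tangent points at K = (29.1, -20.5) on GK and J = (21.9, -27.7) on JT. Then |ZJ| = |J − Z| = 35.3.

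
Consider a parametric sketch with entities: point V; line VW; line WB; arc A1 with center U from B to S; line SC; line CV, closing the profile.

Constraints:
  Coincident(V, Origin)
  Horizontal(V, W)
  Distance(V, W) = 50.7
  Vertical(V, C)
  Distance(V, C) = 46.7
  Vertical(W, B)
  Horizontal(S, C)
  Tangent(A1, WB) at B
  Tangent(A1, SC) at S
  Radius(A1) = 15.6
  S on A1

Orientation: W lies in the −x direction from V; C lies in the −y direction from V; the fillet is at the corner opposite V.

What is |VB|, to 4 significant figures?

59.48

V is at the origin; VW is horizontal with |VW| = 50.7 and W on the −x side, so W = (-50.70, 0.000). V and C share the same x with |VC| = 46.7 and C on the −y side, so C = (0.000, -46.70). The virtual corner opposite V is at (-50.70, -46.70). A1 meets WB tangentially, so UB is at right angles to WB and since A1 is tangent to SC there, US ⟂ SC, with radius 15.6, so the center U sits 15.6 in from both sides at U = (-35.10, -31.10). That places the tangent points at B = (-50.70, -31.10) on WB and S = (-35.10, -46.70) on SC. Then |VB| = |B − V| = 59.48.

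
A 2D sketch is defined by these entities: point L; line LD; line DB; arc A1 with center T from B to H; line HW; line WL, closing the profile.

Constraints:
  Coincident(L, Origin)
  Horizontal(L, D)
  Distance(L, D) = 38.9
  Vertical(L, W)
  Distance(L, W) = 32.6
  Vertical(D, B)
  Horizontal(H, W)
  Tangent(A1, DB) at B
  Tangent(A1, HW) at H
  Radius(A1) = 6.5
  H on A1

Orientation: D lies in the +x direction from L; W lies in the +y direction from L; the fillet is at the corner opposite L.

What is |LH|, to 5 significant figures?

45.962

The virtual corner opposite L is at (38.900, 32.600). Tangency of A1 to DB means the radius TB is perpendicular to DB and the tangent condition forces TH to be normal to HW, with radius 6.5, so the center T sits 6.5 in from both sides at T = (32.400, 26.100). That places the tangent points at B = (38.900, 26.100) on DB and H = (32.400, 32.600) on HW. Then |LH| = |H − L| = 45.962.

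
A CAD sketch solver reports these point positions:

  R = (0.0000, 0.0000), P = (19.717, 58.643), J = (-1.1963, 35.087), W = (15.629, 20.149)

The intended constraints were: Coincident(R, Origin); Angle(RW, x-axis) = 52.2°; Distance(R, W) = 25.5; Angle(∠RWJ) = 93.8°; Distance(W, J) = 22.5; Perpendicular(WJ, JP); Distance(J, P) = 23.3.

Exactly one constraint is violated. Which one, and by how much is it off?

Distance(J, P) = 23.3 — off by 8.20.

R = (0.00, 0.00) ✓; RW at 52.20° ✓; |RW| = 25.50 ✓; ∠RWJ = 93.80° ✓; |WJ| = 22.50 ✓; ∠(WJ, JP) = 90.00° ✓; |JP| = 31.50 ✗.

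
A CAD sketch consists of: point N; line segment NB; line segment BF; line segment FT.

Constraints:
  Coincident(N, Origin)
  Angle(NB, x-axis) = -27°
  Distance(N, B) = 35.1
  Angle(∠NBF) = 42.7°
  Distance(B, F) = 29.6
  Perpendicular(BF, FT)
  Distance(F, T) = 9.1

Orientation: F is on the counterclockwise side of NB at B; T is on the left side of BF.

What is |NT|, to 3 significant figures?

15.2

N is at the origin; NB runs at -27.0° with length 35.1, so B = 35.1·(cos -27.0°, sin -27.0°) = (31.3, -15.9). ∠NBF = 42.7°, so BF runs at -27.0° + (180° − 42.7°) = 110° from the x-axis; with |BF| = 29.6, F = B + 29.6·(cos 110°, sin 110°) = (21.0, 11.8). BF is perpendicular to FT; with |FT| = 9.1 on the left of BF, T = F + 9.1·(-0.938, -0.347) = (12.5, 8.67). Then |NT| = |T − N| = 15.2.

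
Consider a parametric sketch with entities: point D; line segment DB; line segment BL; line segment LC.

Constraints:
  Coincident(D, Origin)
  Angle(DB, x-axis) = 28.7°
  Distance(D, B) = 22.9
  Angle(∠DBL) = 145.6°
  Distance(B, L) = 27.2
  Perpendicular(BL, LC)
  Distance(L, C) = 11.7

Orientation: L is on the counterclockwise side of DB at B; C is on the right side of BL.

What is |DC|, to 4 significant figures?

52.27

D is at the origin; DB runs at 28.7° with length 22.9, so B = 22.9·(cos 28.7°, sin 28.7°) = (20.09, 11.00). ∠DBL = 145.6°, so BL runs at 28.7° + (180° − 145.6°) = 63.10° from the x-axis; with |BL| = 27.2, L = B + 27.2·(cos 63.10°, sin 63.10°) = (32.39, 35.25). BL ⟂ LC; with |LC| = 11.7 on the right of BL, C = L + 11.7·(0.8918, -0.4524) = (42.83, 29.96). Then |DC| = |C − D| = 52.27.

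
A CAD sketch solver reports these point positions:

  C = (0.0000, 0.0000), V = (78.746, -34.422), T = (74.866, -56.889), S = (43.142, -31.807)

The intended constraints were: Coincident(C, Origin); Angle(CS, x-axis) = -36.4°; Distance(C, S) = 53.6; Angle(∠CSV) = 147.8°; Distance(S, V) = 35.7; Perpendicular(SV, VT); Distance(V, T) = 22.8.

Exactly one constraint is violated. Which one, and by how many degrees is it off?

Perpendicular(SV, VT) — off by 5.60°.

C = (0.00, 0.00) ✓; CS at -36.40° ✓; |CS| = 53.60 ✓; ∠CSV = 147.8° ✓; |SV| = 35.70 ✓; ∠(SV, VT) = 95.60° ✗; |VT| = 22.80 ✓.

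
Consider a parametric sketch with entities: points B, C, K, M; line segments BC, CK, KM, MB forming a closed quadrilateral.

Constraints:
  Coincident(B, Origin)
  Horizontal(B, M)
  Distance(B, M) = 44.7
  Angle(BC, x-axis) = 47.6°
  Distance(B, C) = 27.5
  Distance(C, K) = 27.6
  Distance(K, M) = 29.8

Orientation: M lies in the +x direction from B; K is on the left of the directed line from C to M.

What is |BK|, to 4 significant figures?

53.52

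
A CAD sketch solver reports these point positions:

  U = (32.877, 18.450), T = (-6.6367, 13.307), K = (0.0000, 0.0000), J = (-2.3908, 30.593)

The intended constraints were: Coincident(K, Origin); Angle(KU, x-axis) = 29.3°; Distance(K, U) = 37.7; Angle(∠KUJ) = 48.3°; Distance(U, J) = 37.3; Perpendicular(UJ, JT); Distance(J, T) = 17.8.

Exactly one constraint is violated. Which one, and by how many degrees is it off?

Perpendicular(UJ, JT) — off by 5.20°.

K = (0.00, 0.00) ✓; KU at 29.30° ✓; |KU| = 37.70 ✓; ∠KUJ = 48.30° ✓; |UJ| = 37.30 ✓; ∠(UJ, JT) = 95.20° ✗; |JT| = 17.80 ✓.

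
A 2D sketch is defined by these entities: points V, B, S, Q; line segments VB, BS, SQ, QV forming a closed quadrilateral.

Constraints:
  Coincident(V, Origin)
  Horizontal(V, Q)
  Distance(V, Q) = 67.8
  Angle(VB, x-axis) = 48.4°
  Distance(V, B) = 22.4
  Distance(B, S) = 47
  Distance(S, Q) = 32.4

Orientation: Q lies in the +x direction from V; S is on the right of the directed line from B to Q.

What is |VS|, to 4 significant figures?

47.83

Checks: |BS| = 47.00 ✓; |SQ| = 32.40 ✓.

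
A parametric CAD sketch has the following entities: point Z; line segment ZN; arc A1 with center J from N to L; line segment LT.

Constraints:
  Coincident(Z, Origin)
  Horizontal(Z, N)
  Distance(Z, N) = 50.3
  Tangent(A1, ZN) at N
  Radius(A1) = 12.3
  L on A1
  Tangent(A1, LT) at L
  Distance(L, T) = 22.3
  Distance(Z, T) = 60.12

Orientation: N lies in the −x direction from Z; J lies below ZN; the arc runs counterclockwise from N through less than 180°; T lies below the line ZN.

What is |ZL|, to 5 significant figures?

63.308

Checks: ∠(JN, NZ) = 90.00° ✓; |JL| = 12.30 ✓; ∠(JL, LT) = 90.00° ✓; |LT| = 22.30 ✓; |ZT| = 60.12 ✓.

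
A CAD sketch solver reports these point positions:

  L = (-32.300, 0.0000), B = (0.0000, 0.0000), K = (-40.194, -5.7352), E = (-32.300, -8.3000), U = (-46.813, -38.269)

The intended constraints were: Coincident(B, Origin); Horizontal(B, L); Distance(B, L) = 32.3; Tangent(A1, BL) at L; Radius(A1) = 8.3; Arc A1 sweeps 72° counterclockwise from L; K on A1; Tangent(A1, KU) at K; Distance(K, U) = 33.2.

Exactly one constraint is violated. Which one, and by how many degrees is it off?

Tangent(A1, KU) at K — off by 6.50°.

B = (0.00, 0.00) ✓; B.y = 0.00, L.y = 0.00 ✓; |BL| = 32.30 ✓; ∠(EL, LB) = 90.00° ✓; |EL| = 8.300 ✓; bearing(E→K) − bearing(E→L) = 72.00° ✓; |EK| = 8.300 ✓; ∠(EK, KU) = 83.50° ✗; |KU| = 33.20 ✓.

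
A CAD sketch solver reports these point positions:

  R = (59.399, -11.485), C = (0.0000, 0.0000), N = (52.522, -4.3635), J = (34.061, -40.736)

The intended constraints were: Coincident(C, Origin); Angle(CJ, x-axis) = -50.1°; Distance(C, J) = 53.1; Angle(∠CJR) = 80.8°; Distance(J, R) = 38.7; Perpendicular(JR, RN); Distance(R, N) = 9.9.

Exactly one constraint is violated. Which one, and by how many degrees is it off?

Perpendicular(JR, RN) — off by 5.10°.

C = (0.00, 0.00) ✓; CJ at -50.10° ✓; |CJ| = 53.10 ✓; ∠CJR = 80.80° ✓; |JR| = 38.70 ✓; ∠(JR, RN) = 84.90° ✗; |RN| = 9.900 ✓.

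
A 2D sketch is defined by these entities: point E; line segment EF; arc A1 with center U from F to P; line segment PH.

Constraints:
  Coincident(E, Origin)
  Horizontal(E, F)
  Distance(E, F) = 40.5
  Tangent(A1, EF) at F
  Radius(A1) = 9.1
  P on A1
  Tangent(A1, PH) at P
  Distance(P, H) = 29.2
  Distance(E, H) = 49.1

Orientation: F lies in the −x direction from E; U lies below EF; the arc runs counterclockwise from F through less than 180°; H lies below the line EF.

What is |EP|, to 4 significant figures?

50.02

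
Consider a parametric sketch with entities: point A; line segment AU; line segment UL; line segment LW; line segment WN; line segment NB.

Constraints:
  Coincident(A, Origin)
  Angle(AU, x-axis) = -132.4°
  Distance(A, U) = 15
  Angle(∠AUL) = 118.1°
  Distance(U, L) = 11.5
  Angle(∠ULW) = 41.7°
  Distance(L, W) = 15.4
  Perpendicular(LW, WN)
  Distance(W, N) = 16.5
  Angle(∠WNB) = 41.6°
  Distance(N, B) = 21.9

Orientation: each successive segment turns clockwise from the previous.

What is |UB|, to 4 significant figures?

10.79

A is at the origin; AU runs at -132.4° with length 15.0, so U = (-10.11, -11.08). ∠AUL = 118.1° gives UL at 165.7° from the x-axis; with |UL| = 11.5, L = (-21.26, -8.236). ∠ULW = 41.7° gives LW at 27.40° from the x-axis; with |LW| = 15.4, W = (-7.586, -1.149). The perpendicularity gives WN at right angles to LW, so WN runs at -62.60°; with |WN| = 16.5, N = (0.007437, -15.80). ∠WNB = 41.6° gives NB at 159.0° from the x-axis; with |NB| = 21.9, B = (-20.44, -7.950). Then |UB| = |B − U| = 10.79.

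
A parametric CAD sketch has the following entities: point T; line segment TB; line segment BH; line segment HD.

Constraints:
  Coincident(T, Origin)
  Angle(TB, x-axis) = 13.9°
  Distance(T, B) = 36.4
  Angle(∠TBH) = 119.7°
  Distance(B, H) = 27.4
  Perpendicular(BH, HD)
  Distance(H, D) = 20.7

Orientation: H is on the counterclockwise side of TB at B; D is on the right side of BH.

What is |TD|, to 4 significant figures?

69.29

T is at the origin; TB runs at 13.9° with length 36.4, so B = 36.4·(cos 13.9°, sin 13.9°) = (35.33, 8.744). ∠TBH = 119.7°, so BH runs at 13.9° + (180° − 119.7°) = 74.20° from the x-axis; with |BH| = 27.4, H = B + 27.4·(cos 74.20°, sin 74.20°) = (42.79, 35.11). BH is perpendicular to HD; with |HD| = 20.7 on the right of BH, D = H + 20.7·(0.9622, -0.2723) = (62.71, 29.47). Then |TD| = |D − T| = 69.29.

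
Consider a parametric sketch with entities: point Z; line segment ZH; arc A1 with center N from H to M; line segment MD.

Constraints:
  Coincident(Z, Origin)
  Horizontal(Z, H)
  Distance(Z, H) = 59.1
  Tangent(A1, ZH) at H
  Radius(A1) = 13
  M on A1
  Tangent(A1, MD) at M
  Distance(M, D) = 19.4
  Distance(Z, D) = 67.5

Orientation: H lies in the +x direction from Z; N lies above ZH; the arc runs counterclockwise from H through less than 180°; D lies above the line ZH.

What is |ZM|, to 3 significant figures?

72.4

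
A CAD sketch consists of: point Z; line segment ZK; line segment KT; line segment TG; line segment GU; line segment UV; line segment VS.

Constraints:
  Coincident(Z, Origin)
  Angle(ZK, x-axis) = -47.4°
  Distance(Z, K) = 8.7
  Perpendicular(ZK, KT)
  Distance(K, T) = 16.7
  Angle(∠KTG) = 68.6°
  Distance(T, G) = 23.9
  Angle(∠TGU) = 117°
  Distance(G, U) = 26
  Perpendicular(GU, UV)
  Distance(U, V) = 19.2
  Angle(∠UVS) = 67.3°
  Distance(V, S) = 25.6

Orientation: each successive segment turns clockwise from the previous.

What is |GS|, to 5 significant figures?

9.6206

Z is at the origin; ZK runs at -47.4° with length 8.7, so K = (5.8888, -6.4040). ZK ⟂ KT, so KT runs at -137.40°; with |KT| = 16.7, T = (-6.4040, -17.708). ∠KTG = 68.6° gives TG at 111.20° from the x-axis; with |TG| = 23.9, G = (-15.047, 4.5747). ∠TGU = 117.0° gives GU at 48.200° from the x-axis; with |GU| = 26.0, U = (2.2830, 23.957). The perpendicularity gives UV at right angles to GU, so UV runs at -41.800°; with |UV| = 19.2, V = (16.596, 11.160). ∠UVS = 67.3° gives VS at -154.50° from the x-axis; with |VS| = 25.6, S = (-6.5100, 0.13853). Then |GS| = |S − G| = 9.6206.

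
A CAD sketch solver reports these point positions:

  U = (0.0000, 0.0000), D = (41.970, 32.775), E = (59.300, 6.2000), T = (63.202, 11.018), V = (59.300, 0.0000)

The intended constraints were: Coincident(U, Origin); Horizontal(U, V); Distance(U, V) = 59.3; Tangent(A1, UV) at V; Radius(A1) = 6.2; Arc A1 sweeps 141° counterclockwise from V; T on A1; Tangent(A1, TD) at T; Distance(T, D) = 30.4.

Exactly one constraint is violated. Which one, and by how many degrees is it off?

Tangent(A1, TD) at T — off by 6.70°.

U = (0.00, 0.00) ✓; U.y = 0.00, V.y = 0.00 ✓; |UV| = 59.30 ✓; ∠(EV, VU) = 90.00° ✓; |EV| = 6.200 ✓; bearing(E→T) − bearing(E→V) = 141.0° ✓; |ET| = 6.200 ✓; ∠(ET, TD) = 96.70° ✗; |TD| = 30.40 ✓.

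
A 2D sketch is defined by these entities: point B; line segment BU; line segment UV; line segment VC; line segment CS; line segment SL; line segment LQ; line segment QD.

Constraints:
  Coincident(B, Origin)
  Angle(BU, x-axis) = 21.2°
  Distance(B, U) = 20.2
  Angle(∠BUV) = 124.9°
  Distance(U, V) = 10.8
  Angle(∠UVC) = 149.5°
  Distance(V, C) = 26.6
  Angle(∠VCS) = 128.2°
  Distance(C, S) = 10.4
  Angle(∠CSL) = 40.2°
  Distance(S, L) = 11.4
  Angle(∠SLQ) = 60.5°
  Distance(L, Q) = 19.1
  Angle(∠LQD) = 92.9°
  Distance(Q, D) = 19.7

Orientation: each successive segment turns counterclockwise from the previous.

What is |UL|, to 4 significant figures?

31.17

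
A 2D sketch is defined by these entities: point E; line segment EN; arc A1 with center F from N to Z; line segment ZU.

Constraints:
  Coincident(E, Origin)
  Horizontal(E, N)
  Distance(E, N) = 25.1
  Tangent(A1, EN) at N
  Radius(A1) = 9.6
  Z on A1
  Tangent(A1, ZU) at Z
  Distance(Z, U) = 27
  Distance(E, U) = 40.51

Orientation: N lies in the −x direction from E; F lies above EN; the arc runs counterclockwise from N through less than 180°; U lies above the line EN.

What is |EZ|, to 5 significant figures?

18.443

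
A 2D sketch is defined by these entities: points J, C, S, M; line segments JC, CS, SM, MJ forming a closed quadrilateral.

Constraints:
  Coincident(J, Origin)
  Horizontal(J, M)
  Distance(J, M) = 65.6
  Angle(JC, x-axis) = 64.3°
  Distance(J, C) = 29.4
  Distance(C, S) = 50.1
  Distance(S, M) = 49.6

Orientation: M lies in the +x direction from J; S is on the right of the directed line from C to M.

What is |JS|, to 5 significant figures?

31.402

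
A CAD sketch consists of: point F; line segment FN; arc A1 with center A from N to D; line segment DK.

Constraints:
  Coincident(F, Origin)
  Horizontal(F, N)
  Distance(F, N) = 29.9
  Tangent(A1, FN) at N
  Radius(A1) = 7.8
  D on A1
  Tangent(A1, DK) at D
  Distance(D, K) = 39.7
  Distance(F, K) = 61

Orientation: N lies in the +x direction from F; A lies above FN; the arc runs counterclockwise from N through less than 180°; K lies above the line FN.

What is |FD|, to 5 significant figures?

38.467

Checks: |FN| = 29.90 ✓; |AD| = 7.800 ✓; ∠(AD, DK) = 90.00° ✓; |DK| = 39.70 ✓; |FK| = 61.00 ✓.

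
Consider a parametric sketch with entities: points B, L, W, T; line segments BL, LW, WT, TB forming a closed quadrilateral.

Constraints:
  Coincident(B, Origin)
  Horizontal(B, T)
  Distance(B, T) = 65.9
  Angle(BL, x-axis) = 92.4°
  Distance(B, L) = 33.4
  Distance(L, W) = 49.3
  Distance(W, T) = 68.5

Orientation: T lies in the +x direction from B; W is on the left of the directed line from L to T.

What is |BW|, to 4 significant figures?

73.42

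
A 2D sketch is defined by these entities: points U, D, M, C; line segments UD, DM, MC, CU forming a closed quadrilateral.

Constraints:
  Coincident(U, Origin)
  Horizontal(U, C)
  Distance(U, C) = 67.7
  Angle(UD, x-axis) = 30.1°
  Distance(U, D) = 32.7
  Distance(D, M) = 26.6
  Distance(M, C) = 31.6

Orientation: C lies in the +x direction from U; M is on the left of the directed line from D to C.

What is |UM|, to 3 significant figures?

59.2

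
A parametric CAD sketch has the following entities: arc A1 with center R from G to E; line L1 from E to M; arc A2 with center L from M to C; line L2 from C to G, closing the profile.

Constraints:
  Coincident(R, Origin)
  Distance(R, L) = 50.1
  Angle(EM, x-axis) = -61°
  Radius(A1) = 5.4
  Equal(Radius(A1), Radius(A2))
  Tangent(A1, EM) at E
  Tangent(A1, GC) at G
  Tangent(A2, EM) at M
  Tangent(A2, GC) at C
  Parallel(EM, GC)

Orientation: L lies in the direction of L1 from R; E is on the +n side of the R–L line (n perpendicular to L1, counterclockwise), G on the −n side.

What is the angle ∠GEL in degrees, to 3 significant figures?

83.8°

The slot axis is L1's direction at -61.0°, so u = (cos -61.0°, sin -61.0°) = (0.485, -0.875) and n = (−sin -61.0°, cos -61.0°) = (0.875, 0.485). R is at the origin and L lies 50.1 along u from R, so L = 50.1·u = (24.3, -43.8). Tangency of A1 to both parallel lines with radius 5.4 puts E and G at R ± 5.4·n: E = (4.72, 2.62), G = (-4.72, -2.62). Then cos ∠GEL = EG·EL / (|EG||EL|), giving 83.8°.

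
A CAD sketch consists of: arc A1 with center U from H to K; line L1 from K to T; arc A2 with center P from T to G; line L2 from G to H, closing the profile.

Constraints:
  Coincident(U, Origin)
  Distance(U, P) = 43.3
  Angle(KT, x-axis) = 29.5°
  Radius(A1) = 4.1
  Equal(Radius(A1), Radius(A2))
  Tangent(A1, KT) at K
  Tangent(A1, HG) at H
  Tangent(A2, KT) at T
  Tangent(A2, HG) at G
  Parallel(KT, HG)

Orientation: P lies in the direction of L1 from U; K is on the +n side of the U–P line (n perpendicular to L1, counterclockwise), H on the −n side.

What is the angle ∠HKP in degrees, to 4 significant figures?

84.59°

The slot axis is L1's direction at 29.5°, so u = (cos 29.5°, sin 29.5°) = (0.8704, 0.4924) and n = (−sin 29.5°, cos 29.5°) = (-0.4924, 0.8704). U is at the origin and P lies 43.3 along u from U, so P = 43.3·u = (37.69, 21.32). Tangency of A1 to both parallel lines with radius 4.1 puts K and H at U ± 4.1·n: K = (-2.019, 3.568), H = (2.019, -3.568). Then cos ∠HKP = KH·KP / (|KH||KP|), giving 84.59°.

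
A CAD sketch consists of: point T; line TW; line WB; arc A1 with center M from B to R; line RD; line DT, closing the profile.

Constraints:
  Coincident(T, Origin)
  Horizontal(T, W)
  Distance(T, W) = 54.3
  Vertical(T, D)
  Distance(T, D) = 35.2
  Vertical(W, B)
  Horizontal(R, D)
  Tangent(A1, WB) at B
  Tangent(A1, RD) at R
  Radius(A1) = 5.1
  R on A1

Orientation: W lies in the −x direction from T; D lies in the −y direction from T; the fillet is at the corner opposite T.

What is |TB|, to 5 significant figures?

62.085

T is at the origin; TW is horizontal with |TW| = 54.3 and W on the −x side, so W = (-54.300, 0.0000). T and D share the same x with |TD| = 35.2 and D on the −y side, so D = (0.0000, -35.200). The virtual corner opposite T is at (-54.300, -35.200). Since A1 is tangent to WB there, MB ⟂ WB and since A1 is tangent to RD there, MR ⟂ RD, with radius 5.1, so the center M sits 5.1 in from both sides at M = (-49.200, -30.100). That places the tangent points at B = (-54.300, -30.100) on WB and R = (-49.200, -35.200) on RD. Then |TB| = |B − T| = 62.085.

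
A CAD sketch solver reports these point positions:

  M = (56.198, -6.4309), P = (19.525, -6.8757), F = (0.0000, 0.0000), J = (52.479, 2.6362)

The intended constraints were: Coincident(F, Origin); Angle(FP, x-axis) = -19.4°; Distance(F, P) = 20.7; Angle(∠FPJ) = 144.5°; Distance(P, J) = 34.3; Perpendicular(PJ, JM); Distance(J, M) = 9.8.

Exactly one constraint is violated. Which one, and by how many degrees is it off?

Perpendicular(PJ, JM) — off by 6.20°.

F = (0.00, 0.00) ✓; FP at -19.40° ✓; |FP| = 20.70 ✓; ∠FPJ = 144.5° ✓; |PJ| = 34.30 ✓; ∠(PJ, JM) = 83.80° ✗; |JM| = 9.800 ✓.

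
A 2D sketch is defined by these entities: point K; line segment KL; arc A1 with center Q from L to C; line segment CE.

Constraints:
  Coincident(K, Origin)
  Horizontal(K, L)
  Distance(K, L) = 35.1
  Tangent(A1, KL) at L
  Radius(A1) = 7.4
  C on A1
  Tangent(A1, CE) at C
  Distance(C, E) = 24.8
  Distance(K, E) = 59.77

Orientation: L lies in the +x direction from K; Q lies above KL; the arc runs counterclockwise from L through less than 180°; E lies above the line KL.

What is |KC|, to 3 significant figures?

41.5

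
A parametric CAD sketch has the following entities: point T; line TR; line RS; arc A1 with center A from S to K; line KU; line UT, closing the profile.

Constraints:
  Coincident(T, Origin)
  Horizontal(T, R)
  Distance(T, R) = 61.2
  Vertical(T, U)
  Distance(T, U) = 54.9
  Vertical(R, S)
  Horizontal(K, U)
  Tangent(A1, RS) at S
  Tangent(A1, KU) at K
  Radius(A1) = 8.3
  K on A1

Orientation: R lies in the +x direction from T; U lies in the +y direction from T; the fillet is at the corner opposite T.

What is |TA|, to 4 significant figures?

70.50

T is at the origin; TR is horizontal with |TR| = 61.2 and R on the +x side, so R = (61.20, 0.000). TU is vertical with |TU| = 54.9 and U on the +y side, so U = (0.000, 54.90). The virtual corner opposite T is at (61.20, 54.90). Since A1 is tangent to RS there, AS ⟂ RS and tangency of A1 to KU means the radius AK is perpendicular to KU, with radius 8.3, so the center A sits 8.3 in from both sides at A = (52.90, 46.60). Then |TA| = |A − T| = 70.50.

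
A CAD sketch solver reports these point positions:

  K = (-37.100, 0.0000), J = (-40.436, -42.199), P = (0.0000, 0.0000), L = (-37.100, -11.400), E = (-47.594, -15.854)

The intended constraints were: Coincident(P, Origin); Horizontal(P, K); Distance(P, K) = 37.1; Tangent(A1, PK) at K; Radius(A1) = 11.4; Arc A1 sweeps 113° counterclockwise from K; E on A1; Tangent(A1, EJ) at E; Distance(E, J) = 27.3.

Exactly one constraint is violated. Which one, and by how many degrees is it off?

Tangent(A1, EJ) at E — off by 7.80°.

P = (0.00, 0.00) ✓; P.y = 0.00, K.y = 0.00 ✓; |PK| = 37.10 ✓; ∠(LK, KP) = 90.00° ✓; |LK| = 11.40 ✓; bearing(L→E) − bearing(L→K) = 113.0° ✓; |LE| = 11.40 ✓; ∠(LE, EJ) = 97.80° ✗; |EJ| = 27.30 ✓.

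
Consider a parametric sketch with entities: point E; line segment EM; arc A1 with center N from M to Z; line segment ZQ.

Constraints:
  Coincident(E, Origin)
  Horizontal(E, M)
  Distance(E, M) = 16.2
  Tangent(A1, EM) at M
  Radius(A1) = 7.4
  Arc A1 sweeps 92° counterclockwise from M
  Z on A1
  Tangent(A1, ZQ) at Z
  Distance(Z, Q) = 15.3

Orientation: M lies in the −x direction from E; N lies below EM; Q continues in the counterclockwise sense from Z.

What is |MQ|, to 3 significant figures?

24.0

E is at the origin; EM is horizontal with |EM| = 16.2 and M on the −x side, so M = (-16.2, 0.00). A1 meets EM tangentially, so NM is at right angles to EM, so N = M + (0, -7.4) = (-16.2, -7.40). On A1, M sits at bearing 90° from N; a 92° counterclockwise sweep puts Z at bearing 182°, so Z = N + 7.4·(cos 182°, sin 182°) = (-23.6, -7.66). Tangency of A1 to ZQ means the radius NZ is perpendicular to ZQ, so ZQ runs along (−sin 182°, cos 182°); with |ZQ| = 15.3, Q = (-23.1, -22.9). Then |MQ| = |Q − M| = 24.0.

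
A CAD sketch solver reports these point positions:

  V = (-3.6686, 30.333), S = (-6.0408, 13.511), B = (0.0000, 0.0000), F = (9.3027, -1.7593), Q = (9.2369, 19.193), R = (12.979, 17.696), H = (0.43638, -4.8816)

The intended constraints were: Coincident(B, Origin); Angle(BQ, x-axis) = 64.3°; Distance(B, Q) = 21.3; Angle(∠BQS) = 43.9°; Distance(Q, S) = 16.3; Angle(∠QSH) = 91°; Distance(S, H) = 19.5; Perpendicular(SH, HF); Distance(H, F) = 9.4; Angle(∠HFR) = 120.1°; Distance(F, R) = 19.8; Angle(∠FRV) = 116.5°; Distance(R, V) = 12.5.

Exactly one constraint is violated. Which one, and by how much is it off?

Distance(R, V) = 12.5 — off by 8.40.

B = (0.00, 0.00) ✓; BQ at 64.30° ✓; |BQ| = 21.30 ✓; ∠BQS = 43.90° ✓; |QS| = 16.30 ✓; ∠QSH = 91.00° ✓; |SH| = 19.50 ✓; ∠(SH, HF) = 90.00° ✓; |HF| = 9.400 ✓; ∠HFR = 120.1° ✓; |FR| = 19.80 ✓; ∠FRV = 116.5° ✓; |RV| = 20.90 ✗.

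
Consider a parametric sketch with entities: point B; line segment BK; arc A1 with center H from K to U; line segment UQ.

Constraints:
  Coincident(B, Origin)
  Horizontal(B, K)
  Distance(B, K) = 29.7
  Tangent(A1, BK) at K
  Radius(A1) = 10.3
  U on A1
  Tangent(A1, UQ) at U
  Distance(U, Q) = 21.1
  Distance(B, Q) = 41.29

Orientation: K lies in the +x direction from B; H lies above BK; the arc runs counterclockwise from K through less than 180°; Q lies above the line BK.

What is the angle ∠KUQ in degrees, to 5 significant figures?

115.64°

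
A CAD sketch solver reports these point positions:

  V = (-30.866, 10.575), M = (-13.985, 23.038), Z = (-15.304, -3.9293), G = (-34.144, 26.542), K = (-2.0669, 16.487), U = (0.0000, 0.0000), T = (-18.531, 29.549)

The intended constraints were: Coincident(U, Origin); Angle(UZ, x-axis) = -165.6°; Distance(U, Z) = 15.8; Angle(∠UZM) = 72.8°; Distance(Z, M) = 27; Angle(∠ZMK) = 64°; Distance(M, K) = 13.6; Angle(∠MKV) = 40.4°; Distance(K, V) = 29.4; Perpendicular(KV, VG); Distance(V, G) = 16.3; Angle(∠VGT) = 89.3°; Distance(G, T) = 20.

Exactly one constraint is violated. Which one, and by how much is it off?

Distance(G, T) = 20 — off by 4.10.

U = (0.00, 0.00) ✓; UZ at -165.6° ✓; |UZ| = 15.80 ✓; ∠UZM = 72.80° ✓; |ZM| = 27.00 ✓; ∠ZMK = 64.00° ✓; |MK| = 13.60 ✓; ∠MKV = 40.40° ✓; |KV| = 29.40 ✓; ∠(KV, VG) = 90.00° ✓; |VG| = 16.30 ✓; ∠VGT = 89.30° ✓; |GT| = 15.90 ✗.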